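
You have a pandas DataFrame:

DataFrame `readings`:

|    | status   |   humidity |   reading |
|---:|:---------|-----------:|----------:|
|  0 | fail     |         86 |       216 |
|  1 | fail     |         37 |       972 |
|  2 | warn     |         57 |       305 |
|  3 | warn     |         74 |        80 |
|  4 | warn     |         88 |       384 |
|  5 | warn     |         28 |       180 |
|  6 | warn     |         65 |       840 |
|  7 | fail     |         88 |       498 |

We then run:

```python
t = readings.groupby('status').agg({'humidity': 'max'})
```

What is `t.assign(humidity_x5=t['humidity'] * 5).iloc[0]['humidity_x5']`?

440

group by status, max of humidity:
        humidity
status          
fail          88
warn          88
add column humidity_x5 = t['humidity'] * 5:
        humidity  humidity_x5
status                       
fail          88          440
warn          88          440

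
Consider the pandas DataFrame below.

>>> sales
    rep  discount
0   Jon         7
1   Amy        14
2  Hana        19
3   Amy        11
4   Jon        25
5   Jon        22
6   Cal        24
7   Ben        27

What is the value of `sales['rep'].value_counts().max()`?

value_counts of rep:
rep
Jon     3
Amy     2
Hana    1
Cal     1
Ben     1
Name: count, dtype: int64
Hence 3.

3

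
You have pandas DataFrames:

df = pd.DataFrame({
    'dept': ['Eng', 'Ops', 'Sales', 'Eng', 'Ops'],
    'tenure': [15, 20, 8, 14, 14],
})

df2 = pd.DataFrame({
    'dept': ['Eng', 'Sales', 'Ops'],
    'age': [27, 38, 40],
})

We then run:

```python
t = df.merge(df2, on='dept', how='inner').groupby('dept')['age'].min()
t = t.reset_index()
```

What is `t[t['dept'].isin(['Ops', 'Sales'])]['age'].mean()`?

39.0

merge on 'dept' (how='inner') → 5 rows:
    dept  tenure  age
0    Eng      15   27
1    Ops      20   40
2  Sales       8   38
3    Eng      14   27
4    Ops      14   40
group by dept, min of age:
dept
Eng      27
Ops      40
Sales    38
Name: age, dtype: int64
reset_index():
    dept  age
0    Eng   27
1    Ops   40
2  Sales   38
filter rows where dept in ['Ops', 'Sales']:
    dept  age
1    Ops   40
2  Sales   38
The mean of column 'age' is 39.0.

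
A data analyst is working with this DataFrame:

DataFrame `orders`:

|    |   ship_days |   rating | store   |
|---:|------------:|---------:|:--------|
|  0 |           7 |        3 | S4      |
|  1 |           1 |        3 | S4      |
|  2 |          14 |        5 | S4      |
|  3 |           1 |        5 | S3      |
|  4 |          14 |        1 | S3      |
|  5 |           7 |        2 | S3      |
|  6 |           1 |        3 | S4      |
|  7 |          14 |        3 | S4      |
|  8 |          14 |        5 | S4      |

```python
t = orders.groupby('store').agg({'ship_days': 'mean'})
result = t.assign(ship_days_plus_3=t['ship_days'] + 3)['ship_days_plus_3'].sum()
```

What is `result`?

group by store, mean of ship_days:
       ship_days
store           
S3      7.333333
S4      8.500000
add column ship_days_plus_3 = t['ship_days'] + 3:
       ship_days  ship_days_plus_3
store                             
S3      7.333333         10.333333
S4      8.500000         11.500000

21.8333333333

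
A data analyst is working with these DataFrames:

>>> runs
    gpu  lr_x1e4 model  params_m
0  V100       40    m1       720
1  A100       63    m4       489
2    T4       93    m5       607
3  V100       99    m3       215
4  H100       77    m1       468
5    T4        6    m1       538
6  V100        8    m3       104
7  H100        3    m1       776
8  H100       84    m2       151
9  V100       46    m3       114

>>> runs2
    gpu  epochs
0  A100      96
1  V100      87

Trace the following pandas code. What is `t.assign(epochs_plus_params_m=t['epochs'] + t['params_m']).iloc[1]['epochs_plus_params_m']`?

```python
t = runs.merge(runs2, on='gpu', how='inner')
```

585

merge on 'gpu' (how='inner') → 5 rows:
    gpu  lr_x1e4 model  params_m  epochs
0  V100       40    m1       720      87
1  A100       63    m4       489      96
2  V100       99    m3       215      87
3  V100        8    m3       104      87
4  V100       46    m3       114      87
add column epochs_plus_params_m = t['epochs'] + t['params_m']:
    gpu  lr_x1e4 model  params_m  epochs  epochs_plus_params_m
0  V100       40    m1       720      87                   807
1  A100       63    m4       489      96                   585
2  V100       99    m3       215      87                   302
3  V100        8    m3       104      87                   191
4  V100       46    m3       114      87                   201
Reading off the value at position 1, column 'epochs_plus_params_m', we get 585.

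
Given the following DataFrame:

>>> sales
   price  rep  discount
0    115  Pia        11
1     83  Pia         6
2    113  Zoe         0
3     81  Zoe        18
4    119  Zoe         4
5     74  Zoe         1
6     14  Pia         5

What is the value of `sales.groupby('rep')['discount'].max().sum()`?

29

group by rep, max of discount:
rep
Pia    11
Zoe    18
Name: discount, dtype: int64
Then the sum of the resulting series: 29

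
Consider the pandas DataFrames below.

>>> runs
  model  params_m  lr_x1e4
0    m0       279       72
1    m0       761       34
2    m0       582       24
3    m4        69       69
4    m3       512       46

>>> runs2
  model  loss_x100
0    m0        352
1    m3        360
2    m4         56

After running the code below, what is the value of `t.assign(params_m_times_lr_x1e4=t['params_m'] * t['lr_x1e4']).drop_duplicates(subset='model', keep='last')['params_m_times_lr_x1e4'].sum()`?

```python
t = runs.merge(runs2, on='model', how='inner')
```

42281

merge on 'model' (how='inner') → 5 rows:
  model  params_m  lr_x1e4  loss_x100
0    m0       279       72        352
1    m0       761       34        352
2    m0       582       24        352
3    m4        69       69         56
4    m3       512       46        360
add column params_m_times_lr_x1e4 = t['params_m'] * t['lr_x1e4']:
  model  params_m  lr_x1e4  loss_x100  params_m_times_lr_x1e4
0    m0       279       72        352                   20088
1    m0       761       34        352                   25874
2    m0       582       24        352                   13968
3    m4        69       69         56                    4761
4    m3       512       46        360                   23552
drop duplicate model (keep=last):
  model  params_m  lr_x1e4  loss_x100  params_m_times_lr_x1e4
2    m0       582       24        352                   13968
3    m4        69       69         56                    4761
4    m3       512       46        360                   23552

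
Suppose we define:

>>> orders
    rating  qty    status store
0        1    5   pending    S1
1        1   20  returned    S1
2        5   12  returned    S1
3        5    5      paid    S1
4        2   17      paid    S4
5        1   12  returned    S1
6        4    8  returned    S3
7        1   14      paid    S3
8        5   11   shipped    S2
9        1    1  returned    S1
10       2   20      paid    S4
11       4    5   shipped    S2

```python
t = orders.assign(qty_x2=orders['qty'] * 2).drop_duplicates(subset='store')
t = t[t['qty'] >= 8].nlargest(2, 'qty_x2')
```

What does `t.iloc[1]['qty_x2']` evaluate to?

22

add column qty_x2 = orders['qty'] * 2:
    rating  qty    status store  qty_x2
0        1    5   pending    S1      10
1        1   20  returned    S1      40
2        5   12  returned    S1      24
3        5    5      paid    S1      10
4        2   17      paid    S4      34
5        1   12  returned    S1      24
6        4    8  returned    S3      16
7        1   14      paid    S3      28
8        5   11   shipped    S2      22
9        1    1  returned    S1       2
10       2   20      paid    S4      40
11       4    5   shipped    S2      10
drop duplicate store (keep=first):
   rating  qty    status store  qty_x2
0       1    5   pending    S1      10
4       2   17      paid    S4      34
6       4    8  returned    S3      16
8       5   11   shipped    S2      22
filter rows where qty >= 8:
   rating  qty    status store  qty_x2
4       2   17      paid    S4      34
6       4    8  returned    S3      16
8       5   11   shipped    S2      22
take 2 rows with largest qty_x2:
   rating  qty   status store  qty_x2
4       2   17     paid    S4      34
8       5   11  shipped    S2      22
So iloc[1]['qty_x2'] = 22.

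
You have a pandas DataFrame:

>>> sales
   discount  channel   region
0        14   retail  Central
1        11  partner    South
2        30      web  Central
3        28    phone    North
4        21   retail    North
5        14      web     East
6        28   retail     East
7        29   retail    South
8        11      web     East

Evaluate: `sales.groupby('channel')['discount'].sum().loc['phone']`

group by channel, sum of discount:
channel
partner    11
phone      28
retail     92
web        55
Name: discount, dtype: int64
value at index 'phone' → 28

28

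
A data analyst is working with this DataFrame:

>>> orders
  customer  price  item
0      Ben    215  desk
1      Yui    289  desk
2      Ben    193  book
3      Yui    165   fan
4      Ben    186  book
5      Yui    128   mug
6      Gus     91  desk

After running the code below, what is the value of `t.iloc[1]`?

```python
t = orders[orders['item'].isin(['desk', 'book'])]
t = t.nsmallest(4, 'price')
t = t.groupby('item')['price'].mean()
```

filter rows where item in ['desk', 'book']:
  customer  price  item
0      Ben    215  desk
1      Yui    289  desk
2      Ben    193  book
4      Ben    186  book
6      Gus     91  desk
take 4 rows with smallest price:
  customer  price  item
6      Gus     91  desk
4      Ben    186  book
2      Ben    193  book
0      Ben    215  desk
group by item, mean of price:
item
book    189.5
desk    153.0
Name: price, dtype: float64
Then the value at position 1: 153.0

153.0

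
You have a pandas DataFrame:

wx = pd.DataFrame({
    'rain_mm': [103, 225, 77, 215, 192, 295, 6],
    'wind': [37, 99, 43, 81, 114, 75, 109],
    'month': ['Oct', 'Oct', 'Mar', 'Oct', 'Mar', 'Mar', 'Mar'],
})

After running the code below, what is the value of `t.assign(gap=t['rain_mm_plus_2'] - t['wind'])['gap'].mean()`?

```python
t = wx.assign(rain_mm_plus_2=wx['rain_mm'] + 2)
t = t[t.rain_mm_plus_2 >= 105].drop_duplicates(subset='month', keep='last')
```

add column rain_mm_plus_2 = wx['rain_mm'] + 2:
   rain_mm  wind month  rain_mm_plus_2
0      103    37   Oct             105
1      225    99   Oct             227
2       77    43   Mar              79
3      215    81   Oct             217
4      192   114   Mar             194
5      295    75   Mar             297
6        6   109   Mar               8
filter rows where rain_mm_plus_2 >= 105:
   rain_mm  wind month  rain_mm_plus_2
0      103    37   Oct             105
1      225    99   Oct             227
3      215    81   Oct             217
4      192   114   Mar             194
5      295    75   Mar             297
drop duplicate month (keep=last):
   rain_mm  wind month  rain_mm_plus_2
3      215    81   Oct             217
5      295    75   Mar             297
add column gap = t['rain_mm_plus_2'] - t['wind']:
   rain_mm  wind month  rain_mm_plus_2  gap
3      215    81   Oct             217  136
5      295    75   Mar             297  222
Then the mean of column 'gap': 179.0

179.0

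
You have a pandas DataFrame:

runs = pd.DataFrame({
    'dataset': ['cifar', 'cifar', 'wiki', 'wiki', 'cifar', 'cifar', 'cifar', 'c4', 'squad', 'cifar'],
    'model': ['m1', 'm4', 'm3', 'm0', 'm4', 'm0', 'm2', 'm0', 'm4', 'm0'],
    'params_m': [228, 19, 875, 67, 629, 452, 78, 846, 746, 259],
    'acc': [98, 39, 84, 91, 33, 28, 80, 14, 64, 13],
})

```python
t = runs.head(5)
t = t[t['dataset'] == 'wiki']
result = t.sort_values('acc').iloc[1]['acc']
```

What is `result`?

take first 5 rows:
  dataset model  params_m  acc
0   cifar    m1       228   98
1   cifar    m4        19   39
2    wiki    m3       875   84
3    wiki    m0        67   91
4   cifar    m4       629   33
filter rows where dataset == 'wiki':
  dataset model  params_m  acc
2    wiki    m3       875   84
3    wiki    m0        67   91
sort by acc:
  dataset model  params_m  acc
2    wiki    m3       875   84
3    wiki    m0        67   91
So iloc[1]['acc'] = 91.

91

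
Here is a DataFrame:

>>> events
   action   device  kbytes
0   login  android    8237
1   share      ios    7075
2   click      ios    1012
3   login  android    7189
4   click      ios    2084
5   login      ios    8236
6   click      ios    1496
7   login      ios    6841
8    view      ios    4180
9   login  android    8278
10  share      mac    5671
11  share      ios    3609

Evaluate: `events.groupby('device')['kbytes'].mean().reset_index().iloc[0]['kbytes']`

group by device, mean of kbytes:
device
android    7901.333333
ios        4316.625000
mac        5671.000000
Name: kbytes, dtype: float64
reset_index():
    device       kbytes
0  android  7901.333333
1      ios  4316.625000
2      mac  5671.000000
value at position 0, column 'kbytes' → 7901.33333333

7901.33333333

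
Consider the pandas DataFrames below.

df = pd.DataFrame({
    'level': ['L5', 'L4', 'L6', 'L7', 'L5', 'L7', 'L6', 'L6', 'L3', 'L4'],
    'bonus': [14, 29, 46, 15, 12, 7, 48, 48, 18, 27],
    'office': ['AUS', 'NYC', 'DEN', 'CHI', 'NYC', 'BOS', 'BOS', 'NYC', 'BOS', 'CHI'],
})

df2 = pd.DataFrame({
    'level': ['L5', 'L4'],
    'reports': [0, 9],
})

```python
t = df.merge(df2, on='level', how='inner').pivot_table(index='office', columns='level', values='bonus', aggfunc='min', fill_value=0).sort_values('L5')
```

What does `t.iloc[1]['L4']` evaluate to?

29

merge on 'level' (how='inner') → 4 rows:
  level  bonus office  reports
0    L5     14    AUS        0
1    L4     29    NYC        9
2    L5     12    NYC        0
3    L4     27    CHI        9
pivot: rows=office, cols=level, min(bonus):
level   L4  L5
office        
AUS      0  14
CHI     27   0
NYC     29  12
sort by L5:
level   L4  L5
office        
CHI     27   0
NYC     29  12
AUS      0  14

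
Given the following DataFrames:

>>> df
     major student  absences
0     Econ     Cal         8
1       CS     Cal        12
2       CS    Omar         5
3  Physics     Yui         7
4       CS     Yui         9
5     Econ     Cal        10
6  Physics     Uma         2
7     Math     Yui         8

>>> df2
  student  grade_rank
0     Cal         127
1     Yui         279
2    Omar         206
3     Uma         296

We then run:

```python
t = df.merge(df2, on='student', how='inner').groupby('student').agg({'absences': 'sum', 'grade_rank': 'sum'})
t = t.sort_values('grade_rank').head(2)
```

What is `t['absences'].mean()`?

3.5

merge on 'student' (how='inner') → 8 rows:
     major student  absences  grade_rank
0     Econ     Cal         8         127
1       CS     Cal        12         127
2       CS    Omar         5         206
3  Physics     Yui         7         279
4       CS     Yui         9         279
5     Econ     Cal        10         127
6  Physics     Uma         2         296
7     Math     Yui         8         279
group by student: sum(absences), sum(grade_rank):
         absences  grade_rank
student                      
Cal            30         381
Omar            5         206
Uma             2         296
Yui            24         837
sort by grade_rank:
         absences  grade_rank
student                      
Omar            5         206
Uma             2         296
Cal            30         381
Yui            24         837
take first 2 rows:
         absences  grade_rank
student                      
Omar            5         206
Uma             2         296
Reading off the mean of column 'absences', we get 3.5.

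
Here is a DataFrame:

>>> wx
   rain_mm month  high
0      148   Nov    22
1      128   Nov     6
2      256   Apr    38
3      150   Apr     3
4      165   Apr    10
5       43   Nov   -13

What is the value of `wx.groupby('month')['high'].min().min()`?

group by month, min of high:
month
Apr     3
Nov   -13
Name: high, dtype: int64

-13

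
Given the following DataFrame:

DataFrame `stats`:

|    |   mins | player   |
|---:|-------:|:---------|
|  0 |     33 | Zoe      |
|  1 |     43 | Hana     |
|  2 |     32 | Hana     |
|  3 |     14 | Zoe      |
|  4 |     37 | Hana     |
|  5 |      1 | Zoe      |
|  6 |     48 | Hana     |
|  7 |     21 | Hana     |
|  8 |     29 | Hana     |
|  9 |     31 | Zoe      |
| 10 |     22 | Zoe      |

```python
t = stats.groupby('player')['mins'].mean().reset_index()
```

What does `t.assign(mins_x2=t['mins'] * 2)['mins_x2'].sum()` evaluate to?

group by player, mean of mins:
player
Hana    35.0
Zoe     20.2
Name: mins, dtype: float64
reset_index():
  player  mins
0   Hana  35.0
1    Zoe  20.2
add column mins_x2 = t['mins'] * 2:
  player  mins  mins_x2
0   Hana  35.0     70.0
1    Zoe  20.2     40.4
Reading off the sum of column 'mins_x2', we get 110.4.

110.4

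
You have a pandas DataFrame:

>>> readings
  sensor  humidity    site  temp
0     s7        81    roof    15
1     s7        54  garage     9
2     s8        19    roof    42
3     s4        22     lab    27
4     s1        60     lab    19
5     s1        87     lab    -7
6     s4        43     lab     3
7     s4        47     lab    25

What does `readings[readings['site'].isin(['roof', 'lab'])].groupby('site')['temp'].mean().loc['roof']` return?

filter rows where site in ['roof', 'lab']:
  sensor  humidity  site  temp
0     s7        81  roof    15
2     s8        19  roof    42
3     s4        22   lab    27
4     s1        60   lab    19
5     s1        87   lab    -7
6     s4        43   lab     3
7     s4        47   lab    25
group by site, mean of temp:
site
lab     13.4
roof    28.5
Name: temp, dtype: float64
Reading off the value at index 'roof', we get 28.5.

28.5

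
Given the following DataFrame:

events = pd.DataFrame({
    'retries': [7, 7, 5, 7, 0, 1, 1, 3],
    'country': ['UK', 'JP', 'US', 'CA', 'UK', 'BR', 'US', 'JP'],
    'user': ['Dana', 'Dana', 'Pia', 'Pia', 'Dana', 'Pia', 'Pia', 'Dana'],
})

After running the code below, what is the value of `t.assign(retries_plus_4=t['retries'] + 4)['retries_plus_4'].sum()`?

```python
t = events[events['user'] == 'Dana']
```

filter rows where user == 'Dana':
   retries country  user
0        7      UK  Dana
1        7      JP  Dana
4        0      UK  Dana
7        3      JP  Dana
add column retries_plus_4 = t['retries'] + 4:
   retries country  user  retries_plus_4
0        7      UK  Dana              11
1        7      JP  Dana              11
4        0      UK  Dana               4
7        3      JP  Dana               7
Then the sum of column 'retries_plus_4': 33

33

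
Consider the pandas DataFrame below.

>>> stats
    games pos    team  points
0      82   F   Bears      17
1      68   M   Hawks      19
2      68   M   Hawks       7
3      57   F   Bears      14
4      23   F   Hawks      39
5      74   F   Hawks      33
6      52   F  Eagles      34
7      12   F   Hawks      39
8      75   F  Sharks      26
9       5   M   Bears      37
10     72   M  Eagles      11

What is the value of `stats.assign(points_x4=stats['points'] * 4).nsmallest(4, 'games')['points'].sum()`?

add column points_x4 = stats['points'] * 4:
    games pos    team  points  points_x4
0      82   F   Bears      17         68
1      68   M   Hawks      19         76
2      68   M   Hawks       7         28
3      57   F   Bears      14         56
4      23   F   Hawks      39        156
5      74   F   Hawks      33        132
6      52   F  Eagles      34        136
7      12   F   Hawks      39        156
8      75   F  Sharks      26        104
9       5   M   Bears      37        148
10     72   M  Eagles      11         44
take 4 rows with smallest games:
   games pos    team  points  points_x4
9      5   M   Bears      37        148
7     12   F   Hawks      39        156
4     23   F   Hawks      39        156
6     52   F  Eagles      34        136
Finally, sum of column 'points' = 149.

149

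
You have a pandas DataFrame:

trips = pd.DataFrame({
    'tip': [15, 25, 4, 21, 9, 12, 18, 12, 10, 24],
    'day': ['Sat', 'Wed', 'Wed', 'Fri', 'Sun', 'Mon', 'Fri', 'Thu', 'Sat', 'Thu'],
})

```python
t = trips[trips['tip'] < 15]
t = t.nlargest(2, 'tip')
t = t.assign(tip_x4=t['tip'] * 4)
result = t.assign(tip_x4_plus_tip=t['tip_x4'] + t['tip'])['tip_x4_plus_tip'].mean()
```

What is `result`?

60.0

filter rows where tip < 15:
   tip  day
2    4  Wed
4    9  Sun
5   12  Mon
7   12  Thu
8   10  Sat
take 2 rows with largest tip:
   tip  day
5   12  Mon
7   12  Thu
add column tip_x4 = t['tip'] * 4:
   tip  day  tip_x4
5   12  Mon      48
7   12  Thu      48
add column tip_x4_plus_tip = t['tip_x4'] + t['tip']:
   tip  day  tip_x4  tip_x4_plus_tip
5   12  Mon      48               60
7   12  Thu      48               60
So mean() = 60.0.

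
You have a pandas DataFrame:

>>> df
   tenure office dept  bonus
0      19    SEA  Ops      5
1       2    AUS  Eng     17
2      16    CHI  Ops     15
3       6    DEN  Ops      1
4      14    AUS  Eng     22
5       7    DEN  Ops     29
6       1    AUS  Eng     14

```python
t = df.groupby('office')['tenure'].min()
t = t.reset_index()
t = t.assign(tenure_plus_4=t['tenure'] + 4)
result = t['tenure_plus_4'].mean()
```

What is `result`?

group by office, min of tenure:
office
AUS     1
CHI    16
DEN     6
SEA    19
Name: tenure, dtype: int64
reset_index():
  office  tenure
0    AUS       1
1    CHI      16
2    DEN       6
3    SEA      19
add column tenure_plus_4 = t['tenure'] + 4:
  office  tenure  tenure_plus_4
0    AUS       1              5
1    CHI      16             20
2    DEN       6             10
3    SEA      19             23
Taking the mean of column 'tenure_plus_4' gives 14.5.

14.5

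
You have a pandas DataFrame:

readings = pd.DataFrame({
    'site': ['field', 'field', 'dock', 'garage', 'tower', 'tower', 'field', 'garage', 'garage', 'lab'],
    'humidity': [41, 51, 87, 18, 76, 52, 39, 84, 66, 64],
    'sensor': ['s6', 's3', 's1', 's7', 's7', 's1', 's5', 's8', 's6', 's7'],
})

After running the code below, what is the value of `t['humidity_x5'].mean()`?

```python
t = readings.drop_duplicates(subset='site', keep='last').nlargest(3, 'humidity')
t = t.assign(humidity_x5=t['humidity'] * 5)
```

361.666666667

drop duplicate site (keep=last):
     site  humidity sensor
2    dock        87     s1
5   tower        52     s1
6   field        39     s5
8  garage        66     s6
9     lab        64     s7
take 3 rows with largest humidity:
     site  humidity sensor
2    dock        87     s1
8  garage        66     s6
9     lab        64     s7
add column humidity_x5 = t['humidity'] * 5:
     site  humidity sensor  humidity_x5
2    dock        87     s1          435
8  garage        66     s6          330
9     lab        64     s7          320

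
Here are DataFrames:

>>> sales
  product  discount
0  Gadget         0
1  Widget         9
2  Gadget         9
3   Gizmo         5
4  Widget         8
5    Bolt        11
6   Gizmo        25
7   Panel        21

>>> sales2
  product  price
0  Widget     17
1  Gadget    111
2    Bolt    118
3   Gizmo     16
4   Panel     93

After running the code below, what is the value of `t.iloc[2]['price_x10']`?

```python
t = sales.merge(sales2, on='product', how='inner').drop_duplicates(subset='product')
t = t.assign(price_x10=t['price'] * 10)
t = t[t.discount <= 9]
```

160

merge on 'product' (how='inner') → 8 rows:
  product  discount  price
0  Gadget         0    111
1  Widget         9     17
2  Gadget         9    111
3   Gizmo         5     16
4  Widget         8     17
5    Bolt        11    118
6   Gizmo        25     16
7   Panel        21     93
drop duplicate product (keep=first):
  product  discount  price
0  Gadget         0    111
1  Widget         9     17
3   Gizmo         5     16
5    Bolt        11    118
7   Panel        21     93
add column price_x10 = t['price'] * 10:
  product  discount  price  price_x10
0  Gadget         0    111       1110
1  Widget         9     17        170
3   Gizmo         5     16        160
5    Bolt        11    118       1180
7   Panel        21     93        930
filter rows where discount <= 9:
  product  discount  price  price_x10
0  Gadget         0    111       1110
1  Widget         9     17        170
3   Gizmo         5     16        160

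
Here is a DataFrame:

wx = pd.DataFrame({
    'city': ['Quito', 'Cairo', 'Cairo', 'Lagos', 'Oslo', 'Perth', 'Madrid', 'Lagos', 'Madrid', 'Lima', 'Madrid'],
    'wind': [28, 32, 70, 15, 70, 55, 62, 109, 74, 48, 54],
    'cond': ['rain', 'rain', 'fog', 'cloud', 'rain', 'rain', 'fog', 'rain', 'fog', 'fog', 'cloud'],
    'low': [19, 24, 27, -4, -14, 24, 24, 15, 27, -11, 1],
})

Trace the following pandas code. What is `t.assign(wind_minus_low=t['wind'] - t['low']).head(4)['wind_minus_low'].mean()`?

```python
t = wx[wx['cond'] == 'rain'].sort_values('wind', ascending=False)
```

54.25

filter rows where cond == 'rain':
    city  wind  cond  low
0  Quito    28  rain   19
1  Cairo    32  rain   24
4   Oslo    70  rain  -14
5  Perth    55  rain   24
7  Lagos   109  rain   15
sort by wind descending:
    city  wind  cond  low
7  Lagos   109  rain   15
4   Oslo    70  rain  -14
5  Perth    55  rain   24
1  Cairo    32  rain   24
0  Quito    28  rain   19
add column wind_minus_low = t['wind'] - t['low']:
    city  wind  cond  low  wind_minus_low
7  Lagos   109  rain   15              94
4   Oslo    70  rain  -14              84
5  Perth    55  rain   24              31
1  Cairo    32  rain   24               8
0  Quito    28  rain   19               9
take first 4 rows:
    city  wind  cond  low  wind_minus_low
7  Lagos   109  rain   15              94
4   Oslo    70  rain  -14              84
5  Perth    55  rain   24              31
1  Cairo    32  rain   24               8
Finally, mean of column 'wind_minus_low' = 54.25.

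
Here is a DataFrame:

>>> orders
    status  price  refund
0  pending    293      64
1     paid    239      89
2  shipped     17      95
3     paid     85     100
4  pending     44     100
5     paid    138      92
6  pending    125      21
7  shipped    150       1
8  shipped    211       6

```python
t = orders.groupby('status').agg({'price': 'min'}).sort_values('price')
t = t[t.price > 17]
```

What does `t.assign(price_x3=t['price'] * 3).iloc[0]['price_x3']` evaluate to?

132

group by status, min of price:
         price
status        
paid        85
pending     44
shipped     17
sort by price:
         price
status        
shipped     17
pending     44
paid        85
filter rows where price > 17:
         price
status        
pending     44
paid        85
add column price_x3 = t['price'] * 3:
         price  price_x3
status                  
pending     44       132
paid        85       255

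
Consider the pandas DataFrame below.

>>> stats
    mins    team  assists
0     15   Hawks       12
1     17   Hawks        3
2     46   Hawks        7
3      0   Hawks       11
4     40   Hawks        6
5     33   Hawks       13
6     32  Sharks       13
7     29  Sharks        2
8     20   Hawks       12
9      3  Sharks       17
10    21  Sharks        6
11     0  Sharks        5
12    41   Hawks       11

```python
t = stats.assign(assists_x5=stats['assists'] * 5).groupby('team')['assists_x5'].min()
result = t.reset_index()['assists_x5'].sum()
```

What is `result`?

25

add column assists_x5 = stats['assists'] * 5:
    mins    team  assists  assists_x5
0     15   Hawks       12          60
1     17   Hawks        3          15
2     46   Hawks        7          35
3      0   Hawks       11          55
4     40   Hawks        6          30
5     33   Hawks       13          65
6     32  Sharks       13          65
7     29  Sharks        2          10
8     20   Hawks       12          60
9      3  Sharks       17          85
10    21  Sharks        6          30
11     0  Sharks        5          25
12    41   Hawks       11          55
group by team, min of assists_x5:
team
Hawks     15
Sharks    10
Name: assists_x5, dtype: int64
reset_index():
     team  assists_x5
0   Hawks          15
1  Sharks          10
sum of column 'assists_x5' → 25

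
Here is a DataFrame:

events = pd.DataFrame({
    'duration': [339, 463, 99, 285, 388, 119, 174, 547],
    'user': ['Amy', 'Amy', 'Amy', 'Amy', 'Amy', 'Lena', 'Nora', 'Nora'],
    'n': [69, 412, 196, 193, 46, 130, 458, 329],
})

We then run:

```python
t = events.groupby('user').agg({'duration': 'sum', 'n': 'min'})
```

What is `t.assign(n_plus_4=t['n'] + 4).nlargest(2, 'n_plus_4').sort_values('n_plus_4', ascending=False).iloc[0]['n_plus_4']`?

333

group by user: sum(duration), min(n):
      duration    n
user               
Amy       1574   46
Lena       119  130
Nora       721  329
add column n_plus_4 = t['n'] + 4:
      duration    n  n_plus_4
user                         
Amy       1574   46        50
Lena       119  130       134
Nora       721  329       333
take 2 rows with largest n_plus_4:
      duration    n  n_plus_4
user                         
Nora       721  329       333
Lena       119  130       134
sort by n_plus_4 descending:
      duration    n  n_plus_4
user                         
Nora       721  329       333
Lena       119  130       134
The value at position 0, column 'n_plus_4' is 333.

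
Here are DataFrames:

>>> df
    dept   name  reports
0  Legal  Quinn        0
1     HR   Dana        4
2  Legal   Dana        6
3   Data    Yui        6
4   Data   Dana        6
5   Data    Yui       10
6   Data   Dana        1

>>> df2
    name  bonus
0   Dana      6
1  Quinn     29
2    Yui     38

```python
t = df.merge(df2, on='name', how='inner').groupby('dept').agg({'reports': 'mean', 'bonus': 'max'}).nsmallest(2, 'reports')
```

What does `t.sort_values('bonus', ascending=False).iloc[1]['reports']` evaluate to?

4.0

merge on 'name' (how='inner') → 7 rows:
    dept   name  reports  bonus
0  Legal  Quinn        0     29
1     HR   Dana        4      6
2  Legal   Dana        6      6
3   Data    Yui        6     38
4   Data   Dana        6      6
5   Data    Yui       10     38
6   Data   Dana        1      6
group by dept: mean(reports), max(bonus):
       reports  bonus
dept                 
Data      5.75     38
HR        4.00      6
Legal     3.00     29
take 2 rows with smallest reports:
       reports  bonus
dept                 
Legal      3.0     29
HR         4.0      6
sort by bonus descending:
       reports  bonus
dept                 
Legal      3.0     29
HR         4.0      6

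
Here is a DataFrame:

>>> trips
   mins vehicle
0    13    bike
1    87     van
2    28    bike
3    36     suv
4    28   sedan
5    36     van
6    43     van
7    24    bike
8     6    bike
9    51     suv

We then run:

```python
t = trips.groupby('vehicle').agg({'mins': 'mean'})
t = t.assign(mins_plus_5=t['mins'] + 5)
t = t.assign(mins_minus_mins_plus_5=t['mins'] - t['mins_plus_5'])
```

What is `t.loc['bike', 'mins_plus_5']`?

group by vehicle, mean of mins:
              mins
vehicle           
bike     17.750000
sedan    28.000000
suv      43.500000
van      55.333333
add column mins_plus_5 = t['mins'] + 5:
              mins  mins_plus_5
vehicle                        
bike     17.750000    22.750000
sedan    28.000000    33.000000
suv      43.500000    48.500000
van      55.333333    60.333333
add column mins_minus_mins_plus_5 = t['mins'] - t['mins_plus_5']:
              mins  mins_plus_5  mins_minus_mins_plus_5
vehicle                                                
bike     17.750000    22.750000                    -5.0
sedan    28.000000    33.000000                    -5.0
suv      43.500000    48.500000                    -5.0
van      55.333333    60.333333                    -5.0
Then the value at row 'bike', column 'mins_plus_5': 22.75

22.75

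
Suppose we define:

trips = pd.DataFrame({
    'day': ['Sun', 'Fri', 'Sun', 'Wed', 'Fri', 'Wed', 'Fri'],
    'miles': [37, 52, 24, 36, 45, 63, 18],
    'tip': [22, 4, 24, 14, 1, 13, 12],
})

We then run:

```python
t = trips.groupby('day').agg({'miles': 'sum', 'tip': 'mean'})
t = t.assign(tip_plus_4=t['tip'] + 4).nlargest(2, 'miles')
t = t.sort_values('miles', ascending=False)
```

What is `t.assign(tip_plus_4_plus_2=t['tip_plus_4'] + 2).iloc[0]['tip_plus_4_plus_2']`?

group by day: sum(miles), mean(tip):
     miles        tip
day                  
Fri    115   5.666667
Sun     61  23.000000
Wed     99  13.500000
add column tip_plus_4 = t['tip'] + 4:
     miles        tip  tip_plus_4
day                              
Fri    115   5.666667    9.666667
Sun     61  23.000000   27.000000
Wed     99  13.500000   17.500000
take 2 rows with largest miles:
     miles        tip  tip_plus_4
day                              
Fri    115   5.666667    9.666667
Wed     99  13.500000   17.500000
sort by miles descending:
     miles        tip  tip_plus_4
day                              
Fri    115   5.666667    9.666667
Wed     99  13.500000   17.500000
add column tip_plus_4_plus_2 = t['tip_plus_4'] + 2:
     miles        tip  tip_plus_4  tip_plus_4_plus_2
day                                                 
Fri    115   5.666667    9.666667          11.666667
Wed     99  13.500000   17.500000          19.500000
Taking the value at position 0, column 'tip_plus_4_plus_2' gives 11.6666666667.

11.6666666667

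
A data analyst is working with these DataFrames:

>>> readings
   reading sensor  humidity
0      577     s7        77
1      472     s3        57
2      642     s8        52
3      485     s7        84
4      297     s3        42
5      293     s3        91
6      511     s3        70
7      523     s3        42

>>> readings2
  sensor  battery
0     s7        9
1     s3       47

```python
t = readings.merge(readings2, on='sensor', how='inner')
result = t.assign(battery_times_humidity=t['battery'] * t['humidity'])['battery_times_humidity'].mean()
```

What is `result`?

merge on 'sensor' (how='inner') → 7 rows:
   reading sensor  humidity  battery
0      577     s7        77        9
1      472     s3        57       47
2      485     s7        84        9
3      297     s3        42       47
4      293     s3        91       47
5      511     s3        70       47
6      523     s3        42       47
add column battery_times_humidity = t['battery'] * t['humidity']:
   reading sensor  humidity  battery  battery_times_humidity
0      577     s7        77        9                     693
1      472     s3        57       47                    2679
2      485     s7        84        9                     756
3      297     s3        42       47                    1974
4      293     s3        91       47                    4277
5      511     s3        70       47                    3290
6      523     s3        42       47                    1974
The mean of column 'battery_times_humidity' is 2234.71428571.

2234.71428571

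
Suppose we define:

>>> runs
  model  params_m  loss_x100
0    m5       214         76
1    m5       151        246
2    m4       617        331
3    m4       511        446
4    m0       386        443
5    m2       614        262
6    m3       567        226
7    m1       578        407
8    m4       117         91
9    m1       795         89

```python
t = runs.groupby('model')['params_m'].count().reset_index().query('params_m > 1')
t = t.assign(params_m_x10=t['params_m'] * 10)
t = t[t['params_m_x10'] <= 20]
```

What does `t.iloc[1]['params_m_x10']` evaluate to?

group by model, count of params_m:
model
m0    1
m1    2
m2    1
m3    1
m4    3
m5    2
Name: params_m, dtype: int64
reset_index():
  model  params_m
0    m0         1
1    m1         2
2    m2         1
3    m3         1
4    m4         3
5    m5         2
filter rows where params_m > 1:
  model  params_m
1    m1         2
4    m4         3
5    m5         2
add column params_m_x10 = t['params_m'] * 10:
  model  params_m  params_m_x10
1    m1         2            20
4    m4         3            30
5    m5         2            20
filter rows where params_m_x10 <= 20:
  model  params_m  params_m_x10
1    m1         2            20
5    m5         2            20
Then the value at position 1, column 'params_m_x10': 20

20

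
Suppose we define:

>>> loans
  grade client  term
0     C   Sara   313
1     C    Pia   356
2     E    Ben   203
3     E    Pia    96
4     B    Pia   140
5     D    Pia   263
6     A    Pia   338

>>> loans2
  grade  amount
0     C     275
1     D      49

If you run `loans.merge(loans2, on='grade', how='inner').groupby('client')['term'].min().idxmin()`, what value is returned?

merge on 'grade' (how='inner') → 3 rows:
  grade client  term  amount
0     C   Sara   313     275
1     C    Pia   356     275
2     D    Pia   263      49
group by client, min of term:
client
Pia     263
Sara    313
Name: term, dtype: int64
So idxmin() = Pia.

Pia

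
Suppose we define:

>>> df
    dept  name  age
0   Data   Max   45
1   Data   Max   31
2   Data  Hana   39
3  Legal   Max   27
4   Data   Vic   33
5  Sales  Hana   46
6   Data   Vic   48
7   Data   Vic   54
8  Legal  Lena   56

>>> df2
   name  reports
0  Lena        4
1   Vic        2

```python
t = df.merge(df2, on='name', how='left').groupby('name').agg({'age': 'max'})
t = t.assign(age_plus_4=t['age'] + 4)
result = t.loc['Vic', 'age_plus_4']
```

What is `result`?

merge on 'name' (how='left') → 9 rows:
    dept  name  age  reports
0   Data   Max   45      NaN
1   Data   Max   31      NaN
2   Data  Hana   39      NaN
3  Legal   Max   27      NaN
4   Data   Vic   33      2.0
5  Sales  Hana   46      NaN
6   Data   Vic   48      2.0
7   Data   Vic   54      2.0
8  Legal  Lena   56      4.0
group by name, max of age:
      age
name     
Hana   46
Lena   56
Max    45
Vic    54
add column age_plus_4 = t['age'] + 4:
      age  age_plus_4
name                 
Hana   46          50
Lena   56          60
Max    45          49
Vic    54          58
Then the value at row 'Vic', column 'age_plus_4': 58

58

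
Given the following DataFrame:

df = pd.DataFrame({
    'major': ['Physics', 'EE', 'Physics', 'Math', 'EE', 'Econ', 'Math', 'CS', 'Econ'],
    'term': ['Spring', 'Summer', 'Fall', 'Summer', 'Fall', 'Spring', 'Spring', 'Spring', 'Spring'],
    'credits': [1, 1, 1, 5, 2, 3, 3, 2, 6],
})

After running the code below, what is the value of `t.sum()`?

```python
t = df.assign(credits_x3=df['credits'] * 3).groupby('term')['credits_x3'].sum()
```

72

add column credits_x3 = df['credits'] * 3:
     major    term  credits  credits_x3
0  Physics  Spring        1           3
1       EE  Summer        1           3
2  Physics    Fall        1           3
3     Math  Summer        5          15
4       EE    Fall        2           6
5     Econ  Spring        3           9
6     Math  Spring        3           9
7       CS  Spring        2           6
8     Econ  Spring        6          18
group by term, sum of credits_x3:
term
Fall       9
Spring    45
Summer    18
Name: credits_x3, dtype: int64
Reading off the sum of the resulting series, we get 72.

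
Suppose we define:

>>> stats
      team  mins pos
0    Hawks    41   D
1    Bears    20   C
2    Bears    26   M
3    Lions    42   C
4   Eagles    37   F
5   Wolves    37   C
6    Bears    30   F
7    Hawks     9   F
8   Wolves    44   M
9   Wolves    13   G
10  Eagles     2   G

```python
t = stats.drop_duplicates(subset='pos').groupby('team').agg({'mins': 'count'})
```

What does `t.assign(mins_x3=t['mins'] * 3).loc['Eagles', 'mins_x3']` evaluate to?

3

drop duplicate pos (keep=first):
     team  mins pos
0   Hawks    41   D
1   Bears    20   C
2   Bears    26   M
4  Eagles    37   F
9  Wolves    13   G
group by team, count of mins:
        mins
team        
Bears      2
Eagles     1
Hawks      1
Wolves     1
add column mins_x3 = t['mins'] * 3:
        mins  mins_x3
team                 
Bears      2        6
Eagles     1        3
Hawks      1        3
Wolves     1        3
Taking the value at row 'Eagles', column 'mins_x3' gives 3.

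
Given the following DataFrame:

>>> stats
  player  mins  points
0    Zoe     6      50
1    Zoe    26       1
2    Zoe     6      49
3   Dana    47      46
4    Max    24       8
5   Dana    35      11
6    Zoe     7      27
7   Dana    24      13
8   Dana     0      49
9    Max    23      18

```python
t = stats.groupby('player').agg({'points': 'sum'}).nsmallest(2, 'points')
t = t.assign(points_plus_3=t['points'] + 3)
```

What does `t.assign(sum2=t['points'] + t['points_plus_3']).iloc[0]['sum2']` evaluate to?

group by player, sum of points:
        points
player        
Dana       119
Max         26
Zoe        127
take 2 rows with smallest points:
        points
player        
Max         26
Dana       119
add column points_plus_3 = t['points'] + 3:
        points  points_plus_3
player                       
Max         26             29
Dana       119            122
add column sum2 = t['points'] + t['points_plus_3']:
        points  points_plus_3  sum2
player                             
Max         26             29    55
Dana       119            122   241

55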